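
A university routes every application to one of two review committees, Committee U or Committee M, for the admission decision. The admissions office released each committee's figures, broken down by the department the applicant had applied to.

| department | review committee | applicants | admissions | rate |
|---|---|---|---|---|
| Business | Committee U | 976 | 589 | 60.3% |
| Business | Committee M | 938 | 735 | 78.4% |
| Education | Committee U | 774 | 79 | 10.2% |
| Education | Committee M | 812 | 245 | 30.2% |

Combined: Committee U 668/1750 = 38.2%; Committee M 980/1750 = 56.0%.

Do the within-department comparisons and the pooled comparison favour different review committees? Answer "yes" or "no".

Within each department level (Business 60.3% vs 78.4%; Education 10.2% vs 30.2%), Committee M has the higher rate every time. Pooled: 38.2% vs 56.0% — Committee M has the higher rate overall. They agree.

no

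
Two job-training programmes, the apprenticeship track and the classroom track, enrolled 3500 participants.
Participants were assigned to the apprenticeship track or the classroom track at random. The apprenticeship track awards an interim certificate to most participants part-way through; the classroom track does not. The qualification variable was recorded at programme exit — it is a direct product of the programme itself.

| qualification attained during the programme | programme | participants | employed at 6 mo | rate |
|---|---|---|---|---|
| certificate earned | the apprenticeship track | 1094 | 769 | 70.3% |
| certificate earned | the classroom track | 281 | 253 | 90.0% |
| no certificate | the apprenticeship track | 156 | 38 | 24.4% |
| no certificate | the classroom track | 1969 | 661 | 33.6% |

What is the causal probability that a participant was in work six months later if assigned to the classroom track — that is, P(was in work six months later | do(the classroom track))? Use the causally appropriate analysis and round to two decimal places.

Within every qualification attained during the programme level the classroom track has the higher rate, yet pooled the apprenticeship track does — Simpson's reversal.
The distribution of qualification attained during the programme is itself part of what the programme does — it is an intermediate outcome. Holding it fixed would remove that part of the effect; the total effect is the pooled difference.
So P(outcome | do(the classroom track)) is just the pooled rate for the classroom track: 914/2250 = 0.406.

0.41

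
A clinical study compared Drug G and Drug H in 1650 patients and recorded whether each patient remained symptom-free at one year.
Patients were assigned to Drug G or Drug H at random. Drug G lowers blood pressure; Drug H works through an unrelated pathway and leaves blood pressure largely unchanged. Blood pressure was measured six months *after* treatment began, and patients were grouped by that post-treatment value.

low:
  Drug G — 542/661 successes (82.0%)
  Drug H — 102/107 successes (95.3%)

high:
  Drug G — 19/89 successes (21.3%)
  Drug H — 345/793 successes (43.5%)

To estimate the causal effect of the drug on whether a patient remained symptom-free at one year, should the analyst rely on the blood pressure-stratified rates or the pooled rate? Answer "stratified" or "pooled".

pooled

Because the drug influences blood pressure, blood pressure is a post-treatment mediator, not a confounder. Stratifying on it would bias the estimate; the causal effect is the crude pooled difference.
Pooled: Drug G 74.8% vs Drug H 49.7%; Drug G is higher overall.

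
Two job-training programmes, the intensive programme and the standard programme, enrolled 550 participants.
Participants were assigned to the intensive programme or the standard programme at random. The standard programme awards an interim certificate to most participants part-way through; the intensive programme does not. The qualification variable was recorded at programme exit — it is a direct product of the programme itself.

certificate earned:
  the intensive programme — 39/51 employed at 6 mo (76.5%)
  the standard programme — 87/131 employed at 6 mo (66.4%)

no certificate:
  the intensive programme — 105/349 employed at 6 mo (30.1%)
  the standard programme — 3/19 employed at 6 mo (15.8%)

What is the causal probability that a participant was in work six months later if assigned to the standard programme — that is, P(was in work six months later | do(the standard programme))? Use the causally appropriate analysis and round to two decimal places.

0.60

the intensive programme is higher inside every qualification attained during the programme stratum but the standard programme is higher in aggregate. Whether to stratify depends on how qualification attained during the programme relates to the programme.
Because the programme influences qualification attained during the programme, qualification attained during the programme is a post-treatment mediator, not a confounder. Stratifying on it would bias the estimate; the causal effect is the crude pooled difference.
So P(outcome | do(the standard programme)) is just the pooled rate for the standard programme: 90/150 = 0.600.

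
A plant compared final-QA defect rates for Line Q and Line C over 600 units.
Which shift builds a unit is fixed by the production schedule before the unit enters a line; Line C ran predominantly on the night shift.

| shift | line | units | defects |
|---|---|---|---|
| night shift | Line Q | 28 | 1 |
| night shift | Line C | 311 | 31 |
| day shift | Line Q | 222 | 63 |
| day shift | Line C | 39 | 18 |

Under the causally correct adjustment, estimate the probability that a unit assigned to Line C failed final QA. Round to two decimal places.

0.26

Shift differs across lines for reasons unrelated to any effect of the line itself, and it separately predicts the outcome — a classic confounder. We must compare within shift levels.
Standardising Line C to the population shift mix: 0.565·31/311 + 0.435·18/39 = 0.257.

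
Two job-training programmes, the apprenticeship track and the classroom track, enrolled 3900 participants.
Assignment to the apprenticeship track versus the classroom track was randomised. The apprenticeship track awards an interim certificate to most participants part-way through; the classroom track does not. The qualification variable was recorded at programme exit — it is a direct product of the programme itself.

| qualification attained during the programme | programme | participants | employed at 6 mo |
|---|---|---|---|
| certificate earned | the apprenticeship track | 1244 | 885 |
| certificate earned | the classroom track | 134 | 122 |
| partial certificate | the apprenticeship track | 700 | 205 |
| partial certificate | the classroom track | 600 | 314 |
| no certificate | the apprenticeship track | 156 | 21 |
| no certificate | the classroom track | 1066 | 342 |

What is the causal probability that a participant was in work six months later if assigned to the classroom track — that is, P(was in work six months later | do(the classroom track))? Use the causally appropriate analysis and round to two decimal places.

0.43

Stratifying would compare programmes among participants the programmes themselves sorted into qualification attained during the programme groups — a form of selection on an intermediate. The unconditioned pooled rates give the total causal effect.
So P(outcome | do(the classroom track)) is just the pooled rate for the classroom track: 778/1800 = 0.432.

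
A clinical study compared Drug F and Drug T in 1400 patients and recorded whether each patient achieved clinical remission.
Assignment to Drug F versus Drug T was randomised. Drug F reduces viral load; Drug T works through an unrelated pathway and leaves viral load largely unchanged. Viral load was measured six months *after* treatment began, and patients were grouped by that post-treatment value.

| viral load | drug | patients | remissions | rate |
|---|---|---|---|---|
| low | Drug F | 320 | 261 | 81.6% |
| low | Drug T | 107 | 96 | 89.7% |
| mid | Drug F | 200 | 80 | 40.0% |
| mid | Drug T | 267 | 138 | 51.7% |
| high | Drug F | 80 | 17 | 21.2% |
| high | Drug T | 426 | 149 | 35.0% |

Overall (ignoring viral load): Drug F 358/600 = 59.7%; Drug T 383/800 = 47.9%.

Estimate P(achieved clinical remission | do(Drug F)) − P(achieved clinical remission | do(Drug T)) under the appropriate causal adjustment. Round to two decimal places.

+0.12

Because the drug influences viral load, viral load is a post-treatment mediator, not a confounder. Stratifying on it would bias the estimate; the causal effect is the crude pooled difference.
The causal difference is the pooled difference: 0.597 − 0.479 = +0.118.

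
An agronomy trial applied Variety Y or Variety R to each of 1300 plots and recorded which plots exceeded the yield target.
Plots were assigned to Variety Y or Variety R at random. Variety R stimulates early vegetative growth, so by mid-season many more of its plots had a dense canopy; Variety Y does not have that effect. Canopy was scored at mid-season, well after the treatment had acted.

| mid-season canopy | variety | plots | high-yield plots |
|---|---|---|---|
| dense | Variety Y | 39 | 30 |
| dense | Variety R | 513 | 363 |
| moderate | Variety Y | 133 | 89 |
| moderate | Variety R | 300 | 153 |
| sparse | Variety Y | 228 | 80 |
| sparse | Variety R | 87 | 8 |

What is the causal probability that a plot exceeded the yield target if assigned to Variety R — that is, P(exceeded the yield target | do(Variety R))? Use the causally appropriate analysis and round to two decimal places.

0.58

Within every mid-season canopy level Variety Y has the higher rate, yet pooled Variety R does — Simpson's reversal.
Stratifying would compare varietys among plots the varietys themselves sorted into mid-season canopy groups — a form of selection on an intermediate. The unconditioned pooled rates give the total causal effect.
So P(outcome | do(Variety R)) is just the pooled rate for Variety R: 524/900 = 0.582.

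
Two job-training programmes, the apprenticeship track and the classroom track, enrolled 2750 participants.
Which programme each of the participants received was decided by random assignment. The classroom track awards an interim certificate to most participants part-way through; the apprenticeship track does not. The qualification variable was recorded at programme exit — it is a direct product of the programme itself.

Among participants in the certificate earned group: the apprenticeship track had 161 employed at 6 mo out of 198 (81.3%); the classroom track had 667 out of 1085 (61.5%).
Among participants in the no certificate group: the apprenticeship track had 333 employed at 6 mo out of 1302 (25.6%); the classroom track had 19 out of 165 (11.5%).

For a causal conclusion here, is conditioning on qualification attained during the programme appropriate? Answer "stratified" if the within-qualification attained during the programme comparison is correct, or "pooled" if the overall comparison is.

The stratified and pooled comparisons disagree (the apprenticeship track wins within each qualification attained during the programme; the classroom track wins overall), so the answer turns on the causal role of qualification attained during the programme.
The distribution of qualification attained during the programme is itself part of what the programme does — it is an intermediate outcome. Holding it fixed would remove that part of the effect; the total effect is the pooled difference.
Pooled: the apprenticeship track 32.9% vs the classroom track 54.9%; the classroom track is higher overall.

pooled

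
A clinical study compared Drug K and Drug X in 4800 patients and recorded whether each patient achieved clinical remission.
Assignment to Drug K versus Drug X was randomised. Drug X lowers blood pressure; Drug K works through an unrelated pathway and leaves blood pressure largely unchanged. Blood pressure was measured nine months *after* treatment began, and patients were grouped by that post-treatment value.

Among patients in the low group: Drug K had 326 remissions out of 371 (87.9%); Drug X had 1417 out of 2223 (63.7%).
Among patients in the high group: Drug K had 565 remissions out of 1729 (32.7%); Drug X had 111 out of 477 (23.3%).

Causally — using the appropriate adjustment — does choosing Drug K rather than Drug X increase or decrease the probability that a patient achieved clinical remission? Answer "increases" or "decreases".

decreases

Within every blood pressure level Drug K has the higher rate, yet pooled Drug X does — Simpson's reversal.
Blood pressure is downstream of the drug. One should not condition on a consequence of treatment, so the overall rates are the right comparison.
Pooled: Drug K 42.4% vs Drug X 56.6%; Drug X is higher overall.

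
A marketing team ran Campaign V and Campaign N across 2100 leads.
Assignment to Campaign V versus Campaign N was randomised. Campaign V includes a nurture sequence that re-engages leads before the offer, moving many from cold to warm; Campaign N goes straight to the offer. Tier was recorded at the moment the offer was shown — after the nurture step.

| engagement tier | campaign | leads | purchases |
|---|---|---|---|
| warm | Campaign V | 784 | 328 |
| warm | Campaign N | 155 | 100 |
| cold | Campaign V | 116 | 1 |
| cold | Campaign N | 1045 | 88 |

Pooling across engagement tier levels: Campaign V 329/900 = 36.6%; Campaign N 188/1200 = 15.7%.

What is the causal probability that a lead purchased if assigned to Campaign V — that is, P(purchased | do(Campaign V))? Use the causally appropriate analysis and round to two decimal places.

Engagement tier is downstream of the campaign. One should not condition on a consequence of treatment, so the overall rates are the right comparison.
So P(outcome | do(Campaign V)) is just the pooled rate for Campaign V: 329/900 = 0.366.

0.37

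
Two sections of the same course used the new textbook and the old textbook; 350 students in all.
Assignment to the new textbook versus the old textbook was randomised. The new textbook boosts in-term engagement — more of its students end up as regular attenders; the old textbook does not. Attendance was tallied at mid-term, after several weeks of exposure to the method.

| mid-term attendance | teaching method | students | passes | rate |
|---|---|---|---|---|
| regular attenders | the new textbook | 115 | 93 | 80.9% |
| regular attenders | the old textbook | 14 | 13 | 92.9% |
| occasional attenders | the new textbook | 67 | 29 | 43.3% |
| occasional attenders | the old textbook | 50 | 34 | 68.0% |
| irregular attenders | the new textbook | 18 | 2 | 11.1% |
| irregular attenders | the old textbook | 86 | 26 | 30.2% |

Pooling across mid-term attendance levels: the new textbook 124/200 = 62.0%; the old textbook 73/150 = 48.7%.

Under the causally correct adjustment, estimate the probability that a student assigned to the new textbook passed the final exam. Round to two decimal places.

Within every mid-term attendance level the old textbook has the higher rate, yet pooled the new textbook does — Simpson's reversal.
Mid-term attendance here is a post-treatment variable shaped by the teaching method; conditioning on it would introduce bias rather than remove it. The overall comparison is the causal one.
So P(outcome | do(the new textbook)) is just the pooled rate for the new textbook: 124/200 = 0.620.

0.62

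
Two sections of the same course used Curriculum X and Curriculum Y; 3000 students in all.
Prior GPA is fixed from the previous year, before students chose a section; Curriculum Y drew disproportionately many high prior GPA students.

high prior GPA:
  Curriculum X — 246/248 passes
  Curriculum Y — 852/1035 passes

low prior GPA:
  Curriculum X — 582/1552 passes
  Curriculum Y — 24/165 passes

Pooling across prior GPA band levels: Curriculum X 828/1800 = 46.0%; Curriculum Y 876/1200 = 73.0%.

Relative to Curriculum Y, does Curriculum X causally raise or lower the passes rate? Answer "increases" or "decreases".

The imbalance in prior GPA band arose from how students were allocated, not from anything the teaching method did; and prior GPA band independently affects the outcome. The pooled gap is confounded — condition on prior GPA band.
Within each level — high prior GPA: 99.2% vs 82.3%; low prior GPA: 37.5% vs 14.5% — Curriculum X is higher every time.

increases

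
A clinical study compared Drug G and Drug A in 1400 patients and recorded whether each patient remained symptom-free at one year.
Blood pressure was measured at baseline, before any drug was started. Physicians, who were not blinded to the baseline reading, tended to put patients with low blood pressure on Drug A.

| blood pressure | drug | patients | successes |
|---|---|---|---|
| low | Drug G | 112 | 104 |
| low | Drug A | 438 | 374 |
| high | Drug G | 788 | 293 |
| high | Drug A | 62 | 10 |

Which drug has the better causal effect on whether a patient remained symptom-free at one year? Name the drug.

Drug G

Drug G is higher inside every blood pressure stratum but Drug A is higher in aggregate. Whether to stratify depends on how blood pressure relates to the drug.
Here blood pressure is a common cause — it drives both which drug a case falls under and the outcome. The crude comparison mixes populations; the stratum-specific rates are the causally relevant ones.
Within each level — low: 92.9% vs 85.4%; high: 37.2% vs 16.1% — Drug G is higher every time.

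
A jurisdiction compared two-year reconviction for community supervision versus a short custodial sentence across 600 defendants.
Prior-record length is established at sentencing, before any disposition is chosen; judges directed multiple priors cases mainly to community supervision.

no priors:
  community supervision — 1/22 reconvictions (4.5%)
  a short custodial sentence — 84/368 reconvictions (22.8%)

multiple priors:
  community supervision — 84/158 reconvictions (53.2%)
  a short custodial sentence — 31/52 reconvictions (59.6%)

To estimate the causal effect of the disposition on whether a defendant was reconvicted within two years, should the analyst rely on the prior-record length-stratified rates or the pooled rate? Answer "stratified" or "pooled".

stratified

The stratified and pooled comparisons disagree (community supervision wins within each prior-record length; a short custodial sentence wins overall), so the answer turns on the causal role of prior-record length.
Prior-record length satisfies the back-door criterion: it is not a descendant of the disposition, and it blocks the spurious path from disposition to outcome. Adjusting for it (i.e., using the within-prior-record length rates) gives the causal effect.
Within each level — no priors: 4.5% vs 22.8%; multiple priors: 53.2% vs 59.6% — community supervision is lower every time.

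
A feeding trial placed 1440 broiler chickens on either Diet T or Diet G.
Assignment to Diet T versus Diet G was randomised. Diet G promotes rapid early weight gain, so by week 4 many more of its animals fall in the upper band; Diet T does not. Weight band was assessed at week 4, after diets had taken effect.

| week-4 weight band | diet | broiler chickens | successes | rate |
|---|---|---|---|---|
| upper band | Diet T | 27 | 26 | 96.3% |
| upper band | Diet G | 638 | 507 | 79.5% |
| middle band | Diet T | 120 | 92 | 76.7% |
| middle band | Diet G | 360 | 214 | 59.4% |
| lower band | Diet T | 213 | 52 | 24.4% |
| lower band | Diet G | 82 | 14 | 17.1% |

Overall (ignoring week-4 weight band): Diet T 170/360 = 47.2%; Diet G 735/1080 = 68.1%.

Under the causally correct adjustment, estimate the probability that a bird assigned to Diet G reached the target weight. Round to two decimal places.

0.68

Week-4 weight band lies on the pathway diet → week-4 weight band → outcome, so adjusting for it blocks the indirect effect. For the total causal effect of diet, use the unadjusted pooled rates.
So P(outcome | do(Diet G)) is just the pooled rate for Diet G: 735/1080 = 0.681.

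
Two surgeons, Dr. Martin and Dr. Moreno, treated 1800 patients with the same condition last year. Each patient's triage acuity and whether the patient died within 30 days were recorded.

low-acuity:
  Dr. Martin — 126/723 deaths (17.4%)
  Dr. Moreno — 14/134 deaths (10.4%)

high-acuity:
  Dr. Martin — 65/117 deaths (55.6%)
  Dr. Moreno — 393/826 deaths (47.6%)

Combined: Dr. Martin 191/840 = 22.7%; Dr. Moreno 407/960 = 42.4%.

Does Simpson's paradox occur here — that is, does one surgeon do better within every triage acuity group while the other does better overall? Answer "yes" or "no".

yes

Within each triage acuity level (low-acuity 17.4% vs 10.4%; high-acuity 55.6% vs 47.6%), Dr. Moreno has the lower rate every time. Pooled: 22.7% vs 42.4% — Dr. Martin has the lower rate overall. The two comparisons disagree.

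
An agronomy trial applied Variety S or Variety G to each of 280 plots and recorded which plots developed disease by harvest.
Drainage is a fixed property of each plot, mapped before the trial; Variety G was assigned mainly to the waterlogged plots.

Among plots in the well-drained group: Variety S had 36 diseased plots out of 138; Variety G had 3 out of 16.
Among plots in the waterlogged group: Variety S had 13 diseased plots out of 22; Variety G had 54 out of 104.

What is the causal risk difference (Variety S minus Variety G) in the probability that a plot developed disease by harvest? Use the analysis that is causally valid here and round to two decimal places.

+0.07

Variety G is lower inside every field drainage stratum but Variety S is lower in aggregate. Whether to stratify depends on how field drainage relates to the variety.
Field drainage differs across varietys for reasons unrelated to any effect of the variety itself, and it separately predicts the outcome — a classic confounder. We must compare within field drainage levels.
Adjusting over the population distribution of field drainage: 0.550·(0.261−0.188) + 0.450·(0.591−0.519) = +0.073.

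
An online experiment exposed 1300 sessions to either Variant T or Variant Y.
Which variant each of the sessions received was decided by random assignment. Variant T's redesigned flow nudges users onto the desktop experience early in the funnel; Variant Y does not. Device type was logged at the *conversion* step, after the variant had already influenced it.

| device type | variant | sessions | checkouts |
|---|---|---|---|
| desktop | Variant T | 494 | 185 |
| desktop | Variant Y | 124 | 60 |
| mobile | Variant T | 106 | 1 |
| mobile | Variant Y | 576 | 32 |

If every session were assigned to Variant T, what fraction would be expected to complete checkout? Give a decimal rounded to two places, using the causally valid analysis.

0.31

Device type is downstream of the variant. One should not condition on a consequence of treatment, so the overall rates are the right comparison.
So P(outcome | do(Variant T)) is just the pooled rate for Variant T: 186/600 = 0.310.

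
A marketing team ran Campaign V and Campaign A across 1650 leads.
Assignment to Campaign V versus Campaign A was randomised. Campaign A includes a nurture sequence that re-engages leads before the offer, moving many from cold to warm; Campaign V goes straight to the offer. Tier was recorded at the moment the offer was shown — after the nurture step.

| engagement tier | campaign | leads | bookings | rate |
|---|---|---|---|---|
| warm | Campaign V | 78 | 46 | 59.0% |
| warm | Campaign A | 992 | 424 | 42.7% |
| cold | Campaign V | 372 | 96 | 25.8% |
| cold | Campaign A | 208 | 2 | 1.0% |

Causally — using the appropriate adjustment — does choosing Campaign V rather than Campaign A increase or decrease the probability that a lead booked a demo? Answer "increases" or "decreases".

decreases

Because the campaign influences engagement tier, engagement tier is a post-treatment mediator, not a confounder. Stratifying on it would bias the estimate; the causal effect is the crude pooled difference.
Pooled: Campaign V 31.6% vs Campaign A 35.5%; Campaign A is higher overall.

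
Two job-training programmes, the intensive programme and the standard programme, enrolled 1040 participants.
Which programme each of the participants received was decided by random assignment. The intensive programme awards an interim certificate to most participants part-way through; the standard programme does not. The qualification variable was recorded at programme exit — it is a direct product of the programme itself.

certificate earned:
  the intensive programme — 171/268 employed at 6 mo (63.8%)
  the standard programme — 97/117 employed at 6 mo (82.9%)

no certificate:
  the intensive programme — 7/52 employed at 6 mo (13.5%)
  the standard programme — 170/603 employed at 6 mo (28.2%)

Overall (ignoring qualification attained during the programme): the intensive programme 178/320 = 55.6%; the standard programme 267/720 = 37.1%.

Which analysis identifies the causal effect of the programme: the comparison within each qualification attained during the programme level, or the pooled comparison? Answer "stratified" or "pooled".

pooled

The stratified and pooled comparisons disagree (the standard programme wins within each qualification attained during the programme; the intensive programme wins overall), so the answer turns on the causal role of qualification attained during the programme.
Qualification attained during the programme is downstream of the programme. One should not condition on a consequence of treatment, so the overall rates are the right comparison.
Pooled: the intensive programme 55.6% vs the standard programme 37.1%; the intensive programme is higher overall.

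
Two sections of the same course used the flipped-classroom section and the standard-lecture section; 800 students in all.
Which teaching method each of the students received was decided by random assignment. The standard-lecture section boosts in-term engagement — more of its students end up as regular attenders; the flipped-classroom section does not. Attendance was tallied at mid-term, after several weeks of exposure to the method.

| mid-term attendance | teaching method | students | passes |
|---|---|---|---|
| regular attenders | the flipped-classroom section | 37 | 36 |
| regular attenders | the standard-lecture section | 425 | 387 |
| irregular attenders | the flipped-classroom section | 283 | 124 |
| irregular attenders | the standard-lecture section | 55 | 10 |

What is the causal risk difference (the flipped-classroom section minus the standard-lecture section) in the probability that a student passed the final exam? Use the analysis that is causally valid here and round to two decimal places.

-0.33

Stratifying would compare teaching methods among students the teaching methods themselves sorted into mid-term attendance groups — a form of selection on an intermediate. The unconditioned pooled rates give the total causal effect.
The causal difference is the pooled difference: 0.500 − 0.827 = -0.327.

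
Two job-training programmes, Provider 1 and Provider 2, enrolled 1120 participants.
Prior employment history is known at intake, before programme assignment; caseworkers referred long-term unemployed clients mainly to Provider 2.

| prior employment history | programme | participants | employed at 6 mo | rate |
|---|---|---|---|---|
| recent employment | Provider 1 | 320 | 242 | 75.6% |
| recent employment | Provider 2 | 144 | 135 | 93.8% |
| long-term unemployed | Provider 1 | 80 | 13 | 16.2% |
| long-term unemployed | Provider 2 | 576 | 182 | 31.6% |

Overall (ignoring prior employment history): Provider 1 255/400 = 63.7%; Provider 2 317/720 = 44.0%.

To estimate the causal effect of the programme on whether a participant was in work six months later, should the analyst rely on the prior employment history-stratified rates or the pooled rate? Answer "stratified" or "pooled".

stratified

Within every prior employment history level Provider 2 has the higher rate, yet pooled Provider 1 does — Simpson's reversal.
Prior employment history is set before the programme has any effect — it is not caused by the programme — and it independently drives the outcome. That makes it a confounder, so the causal comparison is within prior employment history levels.
Within each level — recent employment: 75.6% vs 93.8%; long-term unemployed: 16.2% vs 31.6% — Provider 2 is higher every time.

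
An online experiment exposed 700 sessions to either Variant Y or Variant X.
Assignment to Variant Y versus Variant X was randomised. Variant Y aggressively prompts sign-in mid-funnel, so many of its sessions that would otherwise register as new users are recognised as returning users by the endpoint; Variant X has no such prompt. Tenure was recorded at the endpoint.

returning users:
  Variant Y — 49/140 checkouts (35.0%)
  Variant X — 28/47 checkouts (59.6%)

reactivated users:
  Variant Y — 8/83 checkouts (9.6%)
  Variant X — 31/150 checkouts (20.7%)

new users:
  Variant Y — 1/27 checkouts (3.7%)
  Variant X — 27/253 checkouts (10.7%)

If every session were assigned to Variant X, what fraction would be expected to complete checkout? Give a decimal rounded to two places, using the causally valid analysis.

The user tenure-specific comparison favours Variant X throughout, but the pooled figures favour Variant Y. The question is whether to condition on user tenure.
User tenure lies on the pathway variant → user tenure → outcome, so adjusting for it blocks the indirect effect. For the total causal effect of variant, use the unadjusted pooled rates.
So P(outcome | do(Variant X)) is just the pooled rate for Variant X: 86/450 = 0.191.

0.19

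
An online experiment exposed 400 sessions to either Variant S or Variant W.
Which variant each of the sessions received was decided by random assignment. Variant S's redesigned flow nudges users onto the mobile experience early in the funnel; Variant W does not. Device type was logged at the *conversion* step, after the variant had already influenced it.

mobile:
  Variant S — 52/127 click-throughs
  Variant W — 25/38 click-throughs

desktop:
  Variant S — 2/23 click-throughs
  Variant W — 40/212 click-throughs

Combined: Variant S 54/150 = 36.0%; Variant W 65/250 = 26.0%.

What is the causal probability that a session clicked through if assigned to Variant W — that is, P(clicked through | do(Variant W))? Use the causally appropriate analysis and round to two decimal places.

0.26

Because the variant influences device type, device type is a post-treatment mediator, not a confounder. Stratifying on it would bias the estimate; the causal effect is the crude pooled difference.
So P(outcome | do(Variant W)) is just the pooled rate for Variant W: 65/250 = 0.260.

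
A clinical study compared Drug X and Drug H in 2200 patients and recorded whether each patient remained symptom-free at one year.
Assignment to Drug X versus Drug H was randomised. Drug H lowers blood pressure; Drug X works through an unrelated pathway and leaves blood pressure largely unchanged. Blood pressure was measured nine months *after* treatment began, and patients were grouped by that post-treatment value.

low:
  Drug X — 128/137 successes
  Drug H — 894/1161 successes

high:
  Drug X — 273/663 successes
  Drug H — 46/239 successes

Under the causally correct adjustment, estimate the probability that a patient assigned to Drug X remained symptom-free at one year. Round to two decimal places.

0.50

Blood pressure here is a post-treatment variable shaped by the drug; conditioning on it would introduce bias rather than remove it. The overall comparison is the causal one.
So P(outcome | do(Drug X)) is just the pooled rate for Drug X: 401/800 = 0.501.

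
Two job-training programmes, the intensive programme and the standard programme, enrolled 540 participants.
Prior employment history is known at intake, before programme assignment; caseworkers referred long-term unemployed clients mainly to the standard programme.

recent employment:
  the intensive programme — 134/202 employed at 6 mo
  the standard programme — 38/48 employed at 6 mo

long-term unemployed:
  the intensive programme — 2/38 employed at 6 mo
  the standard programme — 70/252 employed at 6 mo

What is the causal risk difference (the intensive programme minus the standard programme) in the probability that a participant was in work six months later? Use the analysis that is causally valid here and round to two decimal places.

the standard programme is higher inside every prior employment history stratum but the intensive programme is higher in aggregate. Whether to stratify depends on how prior employment history relates to the programme.
The imbalance in prior employment history arose from how participants were allocated, not from anything the programme did; and prior employment history independently affects the outcome. The pooled gap is confounded — condition on prior employment history.
Adjusting over the population distribution of prior employment history: 0.463·(0.663−0.792) + 0.537·(0.053−0.278) = -0.180.

-0.18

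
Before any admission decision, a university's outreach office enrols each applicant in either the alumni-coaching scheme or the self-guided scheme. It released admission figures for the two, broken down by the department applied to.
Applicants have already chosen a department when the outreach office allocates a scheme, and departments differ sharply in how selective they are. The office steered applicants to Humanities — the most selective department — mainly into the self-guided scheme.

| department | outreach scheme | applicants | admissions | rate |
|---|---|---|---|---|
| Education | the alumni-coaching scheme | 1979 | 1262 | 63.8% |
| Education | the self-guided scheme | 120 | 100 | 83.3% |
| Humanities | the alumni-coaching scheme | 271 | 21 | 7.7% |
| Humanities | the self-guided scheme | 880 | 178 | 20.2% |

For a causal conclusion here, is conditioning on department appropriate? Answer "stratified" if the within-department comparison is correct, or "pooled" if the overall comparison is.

The stratified and pooled comparisons disagree (the self-guided scheme wins within each department; the alumni-coaching scheme wins overall), so the answer turns on the causal role of department.
The imbalance in department arose from how applicants were allocated, not from anything the outreach scheme did; and department independently affects the outcome. The pooled gap is confounded — condition on department.
Within each level — Education: 63.8% vs 83.3%; Humanities: 7.7% vs 20.2% — the self-guided scheme is higher every time.

stratified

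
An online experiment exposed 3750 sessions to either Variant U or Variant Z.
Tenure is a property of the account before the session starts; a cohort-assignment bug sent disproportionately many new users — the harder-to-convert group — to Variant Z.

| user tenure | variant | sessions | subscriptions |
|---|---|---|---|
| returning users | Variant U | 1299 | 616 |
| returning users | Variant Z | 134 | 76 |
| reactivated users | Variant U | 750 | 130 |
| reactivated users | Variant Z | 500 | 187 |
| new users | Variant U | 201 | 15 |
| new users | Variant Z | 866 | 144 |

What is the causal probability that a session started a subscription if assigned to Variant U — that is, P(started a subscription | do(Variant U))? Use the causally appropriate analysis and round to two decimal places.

0.26

Since user tenure is a pre-existing factor (not a product of the variant) and it affects the outcome on its own, it is a confounder. The stratified rates, not the pooled rate, identify the causal effect.
Standardising Variant U to the population user tenure mix: 0.382·616/1299 + 0.333·130/750 + 0.285·15/201 = 0.260.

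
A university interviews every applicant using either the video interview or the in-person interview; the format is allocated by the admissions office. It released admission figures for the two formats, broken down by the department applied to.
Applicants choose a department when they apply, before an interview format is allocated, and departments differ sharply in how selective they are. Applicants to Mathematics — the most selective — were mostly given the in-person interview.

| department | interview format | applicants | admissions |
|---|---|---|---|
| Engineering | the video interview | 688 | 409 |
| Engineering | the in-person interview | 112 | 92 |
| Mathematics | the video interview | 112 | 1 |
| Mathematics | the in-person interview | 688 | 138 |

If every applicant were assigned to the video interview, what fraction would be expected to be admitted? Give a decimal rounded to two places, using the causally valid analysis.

The department-specific comparison favours the in-person interview throughout, but the pooled figures favour the video interview. The question is whether to condition on department.
The imbalance in department arose from how applicants were allocated, not from anything the interview format did; and department independently affects the outcome. The pooled gap is confounded — condition on department.
Standardising the video interview to the population department mix: 0.500·409/688 + 0.500·1/112 = 0.302.

0.30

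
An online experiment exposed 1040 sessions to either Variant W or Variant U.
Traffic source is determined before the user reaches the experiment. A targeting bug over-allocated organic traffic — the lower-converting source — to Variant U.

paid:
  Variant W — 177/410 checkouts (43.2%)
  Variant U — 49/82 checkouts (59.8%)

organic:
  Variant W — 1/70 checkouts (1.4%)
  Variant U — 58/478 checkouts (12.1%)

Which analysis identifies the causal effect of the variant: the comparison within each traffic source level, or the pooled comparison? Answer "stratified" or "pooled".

stratified

The traffic source-specific comparison favours Variant U throughout, but the pooled figures favour Variant W. The question is whether to condition on traffic source.
Here traffic source is a common cause — it drives both which variant a case falls under and the outcome. The crude comparison mixes populations; the stratum-specific rates are the causally relevant ones.
Within each level — paid: 43.2% vs 59.8%; organic: 1.4% vs 12.1% — Variant U is higher every time.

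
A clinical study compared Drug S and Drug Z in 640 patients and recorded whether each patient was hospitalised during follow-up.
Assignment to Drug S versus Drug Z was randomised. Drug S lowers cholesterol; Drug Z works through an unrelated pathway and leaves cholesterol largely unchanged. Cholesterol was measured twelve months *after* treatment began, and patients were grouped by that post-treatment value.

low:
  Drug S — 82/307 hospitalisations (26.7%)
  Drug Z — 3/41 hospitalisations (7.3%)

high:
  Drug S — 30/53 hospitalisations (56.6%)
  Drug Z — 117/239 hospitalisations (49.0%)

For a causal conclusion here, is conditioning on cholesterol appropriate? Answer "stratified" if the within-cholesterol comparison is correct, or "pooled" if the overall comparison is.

The cholesterol-specific comparison favours Drug Z throughout, but the pooled figures favour Drug S. The question is whether to condition on cholesterol.
Cholesterol lies on the pathway drug → cholesterol → outcome, so adjusting for it blocks the indirect effect. For the total causal effect of drug, use the unadjusted pooled rates.
Pooled: Drug S 31.1% vs Drug Z 42.9%; Drug S is lower overall.

pooled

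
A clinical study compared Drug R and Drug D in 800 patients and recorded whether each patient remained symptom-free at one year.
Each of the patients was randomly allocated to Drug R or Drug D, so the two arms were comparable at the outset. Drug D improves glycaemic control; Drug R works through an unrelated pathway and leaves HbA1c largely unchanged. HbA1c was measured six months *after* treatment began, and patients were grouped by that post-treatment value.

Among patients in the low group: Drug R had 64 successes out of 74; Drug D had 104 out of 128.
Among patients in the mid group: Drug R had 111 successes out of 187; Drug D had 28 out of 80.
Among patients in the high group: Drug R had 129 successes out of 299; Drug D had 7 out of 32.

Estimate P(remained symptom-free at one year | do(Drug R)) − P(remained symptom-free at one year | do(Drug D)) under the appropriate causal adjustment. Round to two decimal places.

HbA1c is recorded after the drug and is itself shifted by it — it sits on the causal path from drug to outcome. Conditioning on a mediator would strip out part of the effect we want; the pooled comparison gives the total causal effect.
The causal difference is the pooled difference: 0.543 − 0.579 = -0.036.

-0.04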